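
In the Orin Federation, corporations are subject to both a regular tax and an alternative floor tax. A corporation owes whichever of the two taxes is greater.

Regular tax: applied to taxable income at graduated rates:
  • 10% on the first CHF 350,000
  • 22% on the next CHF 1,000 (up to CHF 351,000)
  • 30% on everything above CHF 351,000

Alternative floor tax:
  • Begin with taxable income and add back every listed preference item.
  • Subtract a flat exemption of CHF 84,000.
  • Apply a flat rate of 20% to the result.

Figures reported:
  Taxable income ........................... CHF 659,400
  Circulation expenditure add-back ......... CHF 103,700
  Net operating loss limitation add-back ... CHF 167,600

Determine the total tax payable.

Regular tax:
  CHF 350,000 × 10% = CHF 35,000
  CHF 1,000 × 22% = CHF 220
  CHF 308,400 × 30% = CHF 92,520
  → CHF 127,740

Alternative floor tax:
  Adjusted income: CHF 659,400 + CHF 103,700 + CHF 167,600 = CHF 930,700
  Less exemption CHF 84,000 → base CHF 846,700
  CHF 846,700 × 20% = CHF 169,340

CHF 169,340 > CHF 127,740, so the alternative floor tax is the binding amount.

CHF 169,340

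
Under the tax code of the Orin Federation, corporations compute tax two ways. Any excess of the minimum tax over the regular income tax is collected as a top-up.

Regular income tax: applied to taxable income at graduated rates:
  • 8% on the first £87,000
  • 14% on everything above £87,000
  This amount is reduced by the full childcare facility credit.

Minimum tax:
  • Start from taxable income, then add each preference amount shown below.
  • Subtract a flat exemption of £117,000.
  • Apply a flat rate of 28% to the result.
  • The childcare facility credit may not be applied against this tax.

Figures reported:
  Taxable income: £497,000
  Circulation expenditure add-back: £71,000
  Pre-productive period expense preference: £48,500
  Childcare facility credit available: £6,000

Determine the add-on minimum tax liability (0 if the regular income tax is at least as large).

£81,500

Minimum tax:
  Adjusted income: £497,000 + £71,000 + £48,500 = £616,500
  Less exemption £117,000 → base £499,500
  £499,500 × 28% = £139,860

Regular income tax:
  £87,000 × 8% = £6,960
  £410,000 × 14% = £57,400
  → £64,360
  Less childcare facility credit £6,000 → £58,360

Excess of minimum tax over regular income tax: £139,860 − £58,360 = £81,500.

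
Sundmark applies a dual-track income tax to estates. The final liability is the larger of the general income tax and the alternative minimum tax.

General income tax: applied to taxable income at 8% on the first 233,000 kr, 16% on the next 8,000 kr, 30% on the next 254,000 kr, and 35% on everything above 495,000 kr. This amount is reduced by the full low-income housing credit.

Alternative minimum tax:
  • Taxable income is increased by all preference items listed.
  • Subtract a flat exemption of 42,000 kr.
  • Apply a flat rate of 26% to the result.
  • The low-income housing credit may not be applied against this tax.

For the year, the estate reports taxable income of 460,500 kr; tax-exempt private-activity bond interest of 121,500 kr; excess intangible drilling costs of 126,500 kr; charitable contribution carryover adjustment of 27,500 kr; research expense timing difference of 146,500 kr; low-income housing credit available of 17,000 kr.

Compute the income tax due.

218,530 kr

General income tax:
  233,000 kr × 8% = 18,640 kr
  8,000 kr × 16% = 1,280 kr
  219,500 kr × 30% = 65,850 kr
  → 85,770 kr
  Less low-income housing credit 17,000 kr → 68,770 kr

Alternative minimum tax:
  Adjusted income: 460,500 kr + 121,500 kr + 126,500 kr + 27,500 kr + 146,500 kr = 882,500 kr
  Less exemption 42,000 kr → base 840,500 kr
  840,500 kr × 26% = 218,530 kr

218,530 kr > 68,770 kr, so the alternative minimum tax is the binding amount.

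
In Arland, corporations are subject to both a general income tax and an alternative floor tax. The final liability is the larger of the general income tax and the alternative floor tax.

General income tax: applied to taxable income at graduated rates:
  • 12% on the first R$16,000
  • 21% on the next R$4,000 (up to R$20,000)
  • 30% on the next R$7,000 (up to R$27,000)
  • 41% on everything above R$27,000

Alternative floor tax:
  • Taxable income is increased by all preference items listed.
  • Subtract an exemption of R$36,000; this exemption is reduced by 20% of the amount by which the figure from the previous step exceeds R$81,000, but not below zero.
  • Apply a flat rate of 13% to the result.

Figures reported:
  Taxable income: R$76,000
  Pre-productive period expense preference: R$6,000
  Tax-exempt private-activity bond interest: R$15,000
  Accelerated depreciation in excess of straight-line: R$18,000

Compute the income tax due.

R$24,950

Alternative floor tax:
  Adjusted income: R$76,000 + R$6,000 + R$15,000 + R$18,000 = R$115,000
  Exemption: R$36,000 − 20% × (R$115,000 − R$81,000) = R$36,000 − R$6,800 = R$29,200
  Base: R$115,000 − R$29,200 = R$85,800
  R$85,800 × 13% = R$11,154

General income tax:
  R$16,000 × 12% = R$1,920
  R$4,000 × 21% = R$840
  R$7,000 × 30% = R$2,100
  R$49,000 × 41% = R$20,090
  → R$24,950

R$24,950 > R$11,154, so the general income tax governs.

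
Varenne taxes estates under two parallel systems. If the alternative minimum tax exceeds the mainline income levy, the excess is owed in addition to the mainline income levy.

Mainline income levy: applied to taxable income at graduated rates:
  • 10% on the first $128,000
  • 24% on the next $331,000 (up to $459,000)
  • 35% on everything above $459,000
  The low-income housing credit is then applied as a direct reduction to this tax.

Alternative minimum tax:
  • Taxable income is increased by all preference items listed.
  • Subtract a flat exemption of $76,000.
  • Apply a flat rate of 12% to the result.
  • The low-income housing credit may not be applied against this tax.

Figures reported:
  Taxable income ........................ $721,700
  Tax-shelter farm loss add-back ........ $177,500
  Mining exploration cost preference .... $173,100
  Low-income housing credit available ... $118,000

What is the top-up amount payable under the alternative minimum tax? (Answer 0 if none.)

$53,371

Alternative minimum tax:
  Adjusted income: $721,700 + $177,500 + $173,100 = $1,072,300
  Less exemption $76,000 → base $996,300
  $996,300 × 12% = $119,556

Mainline income levy:
  $128,000 × 10% = $12,800
  $331,000 × 24% = $79,440
  $262,700 × 35% = $91,945
  → $184,185
  Less low-income housing credit $118,000 → $66,185

Excess of alternative minimum tax over mainline income levy: $119,556 − $66,185 = $53,371.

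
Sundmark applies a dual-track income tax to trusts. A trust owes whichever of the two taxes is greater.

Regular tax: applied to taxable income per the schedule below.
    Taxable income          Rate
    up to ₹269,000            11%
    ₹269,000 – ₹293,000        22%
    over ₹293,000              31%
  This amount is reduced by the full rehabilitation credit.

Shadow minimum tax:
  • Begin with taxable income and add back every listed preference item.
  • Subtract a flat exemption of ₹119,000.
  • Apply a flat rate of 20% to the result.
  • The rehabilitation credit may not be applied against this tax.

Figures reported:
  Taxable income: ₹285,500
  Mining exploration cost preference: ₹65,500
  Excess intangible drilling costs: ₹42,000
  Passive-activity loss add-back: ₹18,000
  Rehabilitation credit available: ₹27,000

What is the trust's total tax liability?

Shadow minimum tax:
  Adjusted income: ₹285,500 + ₹65,500 + ₹42,000 + ₹18,000 = ₹411,000
  Less exemption ₹119,000 → base ₹292,000
  ₹292,000 × 20% = ₹58,400

Regular tax:
  ₹269,000 × 11% = ₹29,590
  ₹16,500 × 22% = ₹3,630
  → ₹33,220
  Less rehabilitation credit ₹27,000 → ₹6,220

₹58,400 > ₹6,220, so the shadow minimum tax is the binding amount.

₹58,400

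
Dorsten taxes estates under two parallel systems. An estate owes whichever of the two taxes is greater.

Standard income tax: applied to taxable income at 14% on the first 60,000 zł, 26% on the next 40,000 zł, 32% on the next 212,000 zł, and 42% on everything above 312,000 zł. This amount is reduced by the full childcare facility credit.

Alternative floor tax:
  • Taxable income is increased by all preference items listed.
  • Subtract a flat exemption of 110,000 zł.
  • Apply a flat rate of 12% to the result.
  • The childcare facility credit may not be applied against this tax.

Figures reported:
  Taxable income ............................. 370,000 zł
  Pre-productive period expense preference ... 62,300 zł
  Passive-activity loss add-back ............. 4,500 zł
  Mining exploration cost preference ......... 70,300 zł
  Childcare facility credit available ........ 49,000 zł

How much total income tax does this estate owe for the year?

62,000 zł

Alternative floor tax:
  Adjusted income: 370,000 zł + 62,300 zł + 4,500 zł + 70,300 zł = 507,100 zł
  Less exemption 110,000 zł → base 397,100 zł
  397,100 zł × 12% = 47,652 zł

Standard income tax:
  60,000 zł × 14% = 8,400 zł
  40,000 zł × 26% = 10,400 zł
  212,000 zł × 32% = 67,840 zł
  58,000 zł × 42% = 24,360 zł
  → 111,000 zł
  Less childcare facility credit 49,000 zł → 62,000 zł

62,000 zł > 47,652 zł, so the standard income tax governs.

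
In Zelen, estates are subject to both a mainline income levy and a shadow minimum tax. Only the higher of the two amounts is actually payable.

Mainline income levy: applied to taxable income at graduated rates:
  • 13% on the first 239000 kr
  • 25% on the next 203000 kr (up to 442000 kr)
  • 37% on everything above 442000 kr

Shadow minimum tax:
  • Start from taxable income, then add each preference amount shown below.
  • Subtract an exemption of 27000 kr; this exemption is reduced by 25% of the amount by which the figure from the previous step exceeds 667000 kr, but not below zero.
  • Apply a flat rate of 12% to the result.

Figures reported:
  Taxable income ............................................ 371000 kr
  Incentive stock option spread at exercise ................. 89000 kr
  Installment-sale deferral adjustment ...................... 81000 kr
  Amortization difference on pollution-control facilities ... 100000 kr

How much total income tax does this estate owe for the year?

73680 kr

Mainline income levy:
  239000 kr × 13% = 31070 kr
  132000 kr × 25% = 33000 kr
  → 64070 kr

Shadow minimum tax:
  Adjusted income: 371000 kr + 89000 kr + 81000 kr + 100000 kr = 641000 kr
  Exemption: 641000 kr ≤ 667000 kr, so full 27000 kr applies
  Base: 641000 kr − 27000 kr = 614000 kr
  614000 kr × 12% = 73680 kr

73680 kr > 64070 kr, so the shadow minimum tax is the binding amount.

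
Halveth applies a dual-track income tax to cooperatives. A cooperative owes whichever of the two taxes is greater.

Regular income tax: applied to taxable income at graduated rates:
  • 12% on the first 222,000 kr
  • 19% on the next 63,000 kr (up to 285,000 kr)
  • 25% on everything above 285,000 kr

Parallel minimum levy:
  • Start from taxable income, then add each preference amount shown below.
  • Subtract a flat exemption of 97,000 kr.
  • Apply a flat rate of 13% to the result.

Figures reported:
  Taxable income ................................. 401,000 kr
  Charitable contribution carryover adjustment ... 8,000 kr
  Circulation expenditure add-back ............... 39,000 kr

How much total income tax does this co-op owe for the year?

67,610 kr

Parallel minimum levy:
  Adjusted income: 401,000 kr + 8,000 kr + 39,000 kr = 448,000 kr
  Less exemption 97,000 kr → base 351,000 kr
  351,000 kr × 13% = 45,630 kr

Regular income tax:
  222,000 kr × 12% = 26,640 kr
  63,000 kr × 19% = 11,970 kr
  116,000 kr × 25% = 29,000 kr
  → 67,610 kr

67,610 kr > 45,630 kr, so the regular income tax governs.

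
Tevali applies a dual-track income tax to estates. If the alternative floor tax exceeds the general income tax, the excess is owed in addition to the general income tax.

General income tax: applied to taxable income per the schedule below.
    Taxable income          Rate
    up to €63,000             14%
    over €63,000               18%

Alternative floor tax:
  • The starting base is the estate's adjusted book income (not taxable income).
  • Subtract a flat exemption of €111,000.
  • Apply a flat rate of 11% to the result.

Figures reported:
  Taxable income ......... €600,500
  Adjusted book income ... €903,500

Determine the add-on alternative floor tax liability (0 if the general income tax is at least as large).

€0

General income tax:
  €63,000 × 14% = €8,820
  €537,500 × 18% = €96,750
  → €105,570

Alternative floor tax:
  Base (adjusted book income): €903,500
  Less exemption €111,000 → base €792,500
  €792,500 × 11% = €87,175

€87,175 ≤ €105,570, so no add-on is due.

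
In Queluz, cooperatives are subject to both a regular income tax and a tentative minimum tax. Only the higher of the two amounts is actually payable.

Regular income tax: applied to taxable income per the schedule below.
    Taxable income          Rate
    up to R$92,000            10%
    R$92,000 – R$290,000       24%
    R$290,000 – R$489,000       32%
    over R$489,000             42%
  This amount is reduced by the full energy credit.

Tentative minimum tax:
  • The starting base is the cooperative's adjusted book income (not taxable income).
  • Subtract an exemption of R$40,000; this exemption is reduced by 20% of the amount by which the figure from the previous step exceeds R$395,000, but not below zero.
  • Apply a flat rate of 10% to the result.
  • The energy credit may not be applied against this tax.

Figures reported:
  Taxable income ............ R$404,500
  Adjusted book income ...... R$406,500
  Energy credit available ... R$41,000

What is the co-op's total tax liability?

Regular income tax:
  R$92,000 × 10% = R$9,200
  R$198,000 × 24% = R$47,520
  R$114,500 × 32% = R$36,640
  → R$93,360
  Less energy credit R$41,000 → R$52,360

Tentative minimum tax:
  Base (adjusted book income): R$406,500
  Exemption: R$40,000 − 20% × (R$406,500 − R$395,000) = R$40,000 − R$2,300 = R$37,700
  Base: R$406,500 − R$37,700 = R$368,800
  R$368,800 × 10% = R$36,880

R$52,360 > R$36,880, so the regular income tax governs.

R$52,360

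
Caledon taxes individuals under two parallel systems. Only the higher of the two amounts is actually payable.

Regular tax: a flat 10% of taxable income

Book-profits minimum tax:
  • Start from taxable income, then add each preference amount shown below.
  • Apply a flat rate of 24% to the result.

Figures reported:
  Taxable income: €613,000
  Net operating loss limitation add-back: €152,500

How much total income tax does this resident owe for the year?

Regular tax:
  €613,000 × 10% = €61,300

Book-profits minimum tax:
  Adjusted income: €613,000 + €152,500 = €765,500
  €765,500 × 24% = €183,720

€183,720 > €61,300, so the book-profits minimum tax is the binding amount.

€183,720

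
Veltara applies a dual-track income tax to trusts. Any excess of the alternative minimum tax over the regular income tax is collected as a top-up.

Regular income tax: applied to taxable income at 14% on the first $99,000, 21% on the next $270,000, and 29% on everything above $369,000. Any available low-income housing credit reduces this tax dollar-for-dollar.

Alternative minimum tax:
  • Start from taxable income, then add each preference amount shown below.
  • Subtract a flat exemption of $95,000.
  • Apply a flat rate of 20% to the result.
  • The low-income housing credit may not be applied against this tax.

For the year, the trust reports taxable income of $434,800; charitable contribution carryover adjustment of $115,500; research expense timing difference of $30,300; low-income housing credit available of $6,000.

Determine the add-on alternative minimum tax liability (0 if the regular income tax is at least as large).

$13,478

Alternative minimum tax:
  Adjusted income: $434,800 + $115,500 + $30,300 = $580,600
  Less exemption $95,000 → base $485,600
  $485,600 × 20% = $97,120

Regular income tax:
  $99,000 × 14% = $13,860
  $270,000 × 21% = $56,700
  $65,800 × 29% = $19,082
  → $89,642
  Less low-income housing credit $6,000 → $83,642

Excess of alternative minimum tax over regular income tax: $97,120 − $83,642 = $13,478.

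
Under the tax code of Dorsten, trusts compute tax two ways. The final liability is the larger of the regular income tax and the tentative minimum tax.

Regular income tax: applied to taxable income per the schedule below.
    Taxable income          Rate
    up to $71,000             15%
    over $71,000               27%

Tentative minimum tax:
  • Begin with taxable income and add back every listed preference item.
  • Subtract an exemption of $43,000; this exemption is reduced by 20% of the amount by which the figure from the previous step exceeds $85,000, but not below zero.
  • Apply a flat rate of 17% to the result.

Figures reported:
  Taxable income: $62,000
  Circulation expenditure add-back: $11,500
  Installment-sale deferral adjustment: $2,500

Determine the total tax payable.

Regular income tax:
  $62,000 × 15% = $9,300

Tentative minimum tax:
  Adjusted income: $62,000 + $11,500 + $2,500 = $76,000
  Exemption: $76,000 ≤ $85,000, so full $43,000 applies
  Base: $76,000 − $43,000 = $33,000
  $33,000 × 17% = $5,610

$9,300 > $5,610, so the regular income tax governs.

$9,300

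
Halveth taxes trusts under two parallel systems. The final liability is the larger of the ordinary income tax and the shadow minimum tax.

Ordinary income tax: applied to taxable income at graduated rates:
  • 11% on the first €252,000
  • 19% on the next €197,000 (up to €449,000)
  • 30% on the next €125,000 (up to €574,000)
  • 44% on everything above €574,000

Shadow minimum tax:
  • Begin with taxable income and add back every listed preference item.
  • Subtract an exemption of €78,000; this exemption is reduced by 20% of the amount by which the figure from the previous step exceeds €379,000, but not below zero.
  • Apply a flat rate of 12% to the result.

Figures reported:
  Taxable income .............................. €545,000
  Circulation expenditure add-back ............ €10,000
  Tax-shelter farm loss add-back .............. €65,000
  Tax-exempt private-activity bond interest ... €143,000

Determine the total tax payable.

Shadow minimum tax:
  Adjusted income: €545,000 + €10,000 + €65,000 + €143,000 = €763,000
  Exemption: €78,000 − 20% × (€763,000 − €379,000) = €78,000 − €76,800 = €1,200
  Base: €763,000 − €1,200 = €761,800
  €761,800 × 12% = €91,416

Ordinary income tax:
  €252,000 × 11% = €27,720
  €197,000 × 19% = €37,430
  €96,000 × 30% = €28,800
  → €93,950

€93,950 > €91,416, so the ordinary income tax governs.

€93,950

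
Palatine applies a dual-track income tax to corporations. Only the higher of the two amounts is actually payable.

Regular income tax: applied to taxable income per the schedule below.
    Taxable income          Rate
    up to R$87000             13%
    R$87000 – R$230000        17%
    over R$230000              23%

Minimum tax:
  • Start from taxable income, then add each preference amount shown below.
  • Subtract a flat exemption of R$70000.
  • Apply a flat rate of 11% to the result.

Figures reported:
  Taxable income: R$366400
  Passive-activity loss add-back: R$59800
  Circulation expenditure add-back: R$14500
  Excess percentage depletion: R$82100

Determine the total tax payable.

R$66992

Regular income tax:
  R$87000 × 13% = R$11310
  R$143000 × 17% = R$24310
  R$136400 × 23% = R$31372
  → R$66992

Minimum tax:
  Adjusted income: R$366400 + R$59800 + R$14500 + R$82100 = R$522800
  Less exemption R$70000 → base R$452800
  R$452800 × 11% = R$49808

R$66992 > R$49808, so the regular income tax governs.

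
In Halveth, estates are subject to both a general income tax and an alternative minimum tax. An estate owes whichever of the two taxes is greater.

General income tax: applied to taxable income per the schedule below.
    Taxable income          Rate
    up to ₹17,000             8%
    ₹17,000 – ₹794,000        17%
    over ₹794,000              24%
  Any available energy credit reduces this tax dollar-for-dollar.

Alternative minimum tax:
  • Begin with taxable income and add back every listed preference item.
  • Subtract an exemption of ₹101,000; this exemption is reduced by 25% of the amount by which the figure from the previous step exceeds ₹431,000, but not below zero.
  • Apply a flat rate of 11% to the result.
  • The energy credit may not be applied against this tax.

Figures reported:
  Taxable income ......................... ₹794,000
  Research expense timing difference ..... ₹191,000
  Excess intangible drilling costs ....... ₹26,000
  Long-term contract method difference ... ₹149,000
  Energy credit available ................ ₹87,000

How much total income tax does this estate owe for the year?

Alternative minimum tax:
  Adjusted income: ₹794,000 + ₹191,000 + ₹26,000 + ₹149,000 = ₹1,160,000
  Exemption: 25% × (₹1,160,000 − ₹431,000) = ₹182,250 ≥ ₹101,000, so the exemption is fully phased out
  Base: ₹1,160,000 − ₹0 = ₹1,160,000
  ₹1,160,000 × 11% = ₹127,600

General income tax:
  ₹17,000 × 8% = ₹1,360
  ₹777,000 × 17% = ₹132,090
  → ₹133,450
  Less energy credit ₹87,000 → ₹46,450

₹127,600 > ₹46,450, so the alternative minimum tax is the binding amount.

₹127,600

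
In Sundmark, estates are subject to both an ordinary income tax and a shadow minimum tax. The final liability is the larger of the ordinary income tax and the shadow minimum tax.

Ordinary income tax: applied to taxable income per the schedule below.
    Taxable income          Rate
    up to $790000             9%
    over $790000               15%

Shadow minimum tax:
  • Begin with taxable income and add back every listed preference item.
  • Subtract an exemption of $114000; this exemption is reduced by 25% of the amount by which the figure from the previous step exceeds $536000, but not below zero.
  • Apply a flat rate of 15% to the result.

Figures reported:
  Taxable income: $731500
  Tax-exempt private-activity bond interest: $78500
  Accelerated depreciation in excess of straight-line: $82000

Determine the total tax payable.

$130050

Ordinary income tax:
  $731500 × 9% = $65835

Shadow minimum tax:
  Adjusted income: $731500 + $78500 + $82000 = $892000
  Exemption: $114000 − 25% × ($892000 − $536000) = $114000 − $89000 = $25000
  Base: $892000 − $25000 = $867000
  $867000 × 15% = $130050

$130050 > $65835, so the shadow minimum tax is the binding amount.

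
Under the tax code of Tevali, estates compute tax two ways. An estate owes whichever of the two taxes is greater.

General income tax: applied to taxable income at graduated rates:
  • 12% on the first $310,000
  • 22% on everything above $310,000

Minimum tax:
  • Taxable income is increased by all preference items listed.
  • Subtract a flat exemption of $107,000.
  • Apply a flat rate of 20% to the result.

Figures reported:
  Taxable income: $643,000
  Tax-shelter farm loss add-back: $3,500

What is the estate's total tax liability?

General income tax:
  $310,000 × 12% = $37,200
  $333,000 × 22% = $73,260
  → $110,460

Minimum tax:
  Adjusted income: $643,000 + $3,500 = $646,500
  Less exemption $107,000 → base $539,500
  $539,500 × 20% = $107,900

$110,460 > $107,900, so the general income tax governs.

$110,460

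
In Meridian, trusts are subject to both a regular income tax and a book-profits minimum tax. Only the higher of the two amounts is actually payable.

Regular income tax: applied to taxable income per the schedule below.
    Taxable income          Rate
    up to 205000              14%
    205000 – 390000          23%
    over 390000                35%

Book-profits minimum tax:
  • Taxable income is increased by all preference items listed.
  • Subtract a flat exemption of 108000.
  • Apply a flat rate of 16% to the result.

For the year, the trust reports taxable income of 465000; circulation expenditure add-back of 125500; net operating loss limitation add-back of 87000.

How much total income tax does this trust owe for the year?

Regular income tax:
  205000 × 14% = 28700
  185000 × 23% = 42550
  75000 × 35% = 26250
  → 97500

Book-profits minimum tax:
  Adjusted income: 465000 + 125500 + 87000 = 677500
  Less exemption 108000 → base 569500
  569500 × 16% = 91120

97500 > 91120, so the regular income tax governs.

97500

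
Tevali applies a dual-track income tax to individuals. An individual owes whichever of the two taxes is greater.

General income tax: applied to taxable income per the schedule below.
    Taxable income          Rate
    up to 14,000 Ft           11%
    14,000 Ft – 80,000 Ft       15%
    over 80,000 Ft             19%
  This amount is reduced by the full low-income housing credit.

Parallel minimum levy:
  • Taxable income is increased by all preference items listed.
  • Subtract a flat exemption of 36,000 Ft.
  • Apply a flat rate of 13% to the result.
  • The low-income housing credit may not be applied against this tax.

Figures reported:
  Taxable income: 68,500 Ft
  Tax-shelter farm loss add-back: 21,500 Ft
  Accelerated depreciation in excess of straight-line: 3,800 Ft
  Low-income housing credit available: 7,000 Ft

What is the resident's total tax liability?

Parallel minimum levy:
  Adjusted income: 68,500 Ft + 21,500 Ft + 3,800 Ft = 93,800 Ft
  Less exemption 36,000 Ft → base 57,800 Ft
  57,800 Ft × 13% = 7,514 Ft

General income tax:
  14,000 Ft × 11% = 1,540 Ft
  54,500 Ft × 15% = 8,175 Ft
  → 9,715 Ft
  Less low-income housing credit 7,000 Ft → 2,715 Ft

7,514 Ft > 2,715 Ft, so the parallel minimum levy is the binding amount.

7,514 Ft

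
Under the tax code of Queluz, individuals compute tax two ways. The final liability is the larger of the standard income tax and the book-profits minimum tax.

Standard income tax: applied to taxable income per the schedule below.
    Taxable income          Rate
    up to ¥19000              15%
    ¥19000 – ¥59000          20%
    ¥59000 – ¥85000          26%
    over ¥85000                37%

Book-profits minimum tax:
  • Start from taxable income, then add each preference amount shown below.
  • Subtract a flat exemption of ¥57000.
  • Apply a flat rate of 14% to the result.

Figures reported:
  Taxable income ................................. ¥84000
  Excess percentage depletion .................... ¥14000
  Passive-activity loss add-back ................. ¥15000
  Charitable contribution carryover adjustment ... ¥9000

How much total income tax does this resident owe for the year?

¥17350

Book-profits minimum tax:
  Adjusted income: ¥84000 + ¥14000 + ¥15000 + ¥9000 = ¥122000
  Less exemption ¥57000 → base ¥65000
  ¥65000 × 14% = ¥9100

Standard income tax:
  ¥19000 × 15% = ¥2850
  ¥40000 × 20% = ¥8000
  ¥25000 × 26% = ¥6500
  → ¥17350

¥17350 > ¥9100, so the standard income tax governs.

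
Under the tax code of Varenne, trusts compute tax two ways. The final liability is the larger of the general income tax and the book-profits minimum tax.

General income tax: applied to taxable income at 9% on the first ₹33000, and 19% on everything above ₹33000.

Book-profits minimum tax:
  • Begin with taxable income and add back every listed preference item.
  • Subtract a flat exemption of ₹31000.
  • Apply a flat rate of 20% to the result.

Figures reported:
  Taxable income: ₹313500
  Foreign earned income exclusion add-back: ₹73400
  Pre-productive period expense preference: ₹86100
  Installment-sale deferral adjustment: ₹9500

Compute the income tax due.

Book-profits minimum tax:
  Adjusted income: ₹313500 + ₹73400 + ₹86100 + ₹9500 = ₹482500
  Less exemption ₹31000 → base ₹451500
  ₹451500 × 20% = ₹90300

General income tax:
  ₹33000 × 9% = ₹2970
  ₹280500 × 19% = ₹53295
  → ₹56265

₹90300 > ₹56265, so the book-profits minimum tax is the binding amount.

₹90300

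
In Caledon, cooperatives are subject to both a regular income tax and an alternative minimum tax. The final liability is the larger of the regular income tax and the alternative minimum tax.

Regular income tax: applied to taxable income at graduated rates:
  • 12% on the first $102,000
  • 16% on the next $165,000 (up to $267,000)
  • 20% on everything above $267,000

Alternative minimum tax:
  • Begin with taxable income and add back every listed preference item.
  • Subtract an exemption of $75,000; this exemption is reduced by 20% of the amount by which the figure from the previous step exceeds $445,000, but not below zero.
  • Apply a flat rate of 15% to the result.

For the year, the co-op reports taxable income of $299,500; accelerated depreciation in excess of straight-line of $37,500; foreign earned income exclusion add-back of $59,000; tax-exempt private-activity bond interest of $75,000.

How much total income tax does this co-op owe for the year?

$60,180

Regular income tax:
  $102,000 × 12% = $12,240
  $165,000 × 16% = $26,400
  $32,500 × 20% = $6,500
  → $45,140

Alternative minimum tax:
  Adjusted income: $299,500 + $37,500 + $59,000 + $75,000 = $471,000
  Exemption: $75,000 − 20% × ($471,000 − $445,000) = $75,000 − $5,200 = $69,800
  Base: $471,000 − $69,800 = $401,200
  $401,200 × 15% = $60,180

$60,180 > $45,140, so the alternative minimum tax is the binding amount.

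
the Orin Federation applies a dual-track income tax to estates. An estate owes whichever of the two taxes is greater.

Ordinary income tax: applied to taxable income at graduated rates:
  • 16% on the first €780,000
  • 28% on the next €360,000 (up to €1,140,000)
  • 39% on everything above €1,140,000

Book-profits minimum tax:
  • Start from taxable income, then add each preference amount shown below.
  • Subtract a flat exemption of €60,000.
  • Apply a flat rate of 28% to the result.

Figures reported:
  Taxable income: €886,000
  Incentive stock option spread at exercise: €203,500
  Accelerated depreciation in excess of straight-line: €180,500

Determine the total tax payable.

€338,800

Ordinary income tax:
  €780,000 × 16% = €124,800
  €106,000 × 28% = €29,680
  → €154,480

Book-profits minimum tax:
  Adjusted income: €886,000 + €203,500 + €180,500 = €1,270,000
  Less exemption €60,000 → base €1,210,000
  €1,210,000 × 28% = €338,800

€338,800 > €154,480, so the book-profits minimum tax is the binding amount.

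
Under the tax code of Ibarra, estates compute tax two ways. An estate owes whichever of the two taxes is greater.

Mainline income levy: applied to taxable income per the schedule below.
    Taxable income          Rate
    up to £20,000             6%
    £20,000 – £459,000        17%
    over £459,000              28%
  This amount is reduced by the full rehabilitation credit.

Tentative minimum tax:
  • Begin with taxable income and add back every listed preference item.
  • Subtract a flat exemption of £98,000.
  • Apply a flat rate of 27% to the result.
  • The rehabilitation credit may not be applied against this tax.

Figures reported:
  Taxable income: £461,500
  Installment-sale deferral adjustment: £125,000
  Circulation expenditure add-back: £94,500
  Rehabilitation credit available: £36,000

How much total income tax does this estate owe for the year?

Mainline income levy:
  £20,000 × 6% = £1,200
  £439,000 × 17% = £74,630
  £2,500 × 28% = £700
  → £76,530
  Less rehabilitation credit £36,000 → £40,530

Tentative minimum tax:
  Adjusted income: £461,500 + £125,000 + £94,500 = £681,000
  Less exemption £98,000 → base £583,000
  £583,000 × 27% = £157,410

£157,410 > £40,530, so the tentative minimum tax is the binding amount.

£157,410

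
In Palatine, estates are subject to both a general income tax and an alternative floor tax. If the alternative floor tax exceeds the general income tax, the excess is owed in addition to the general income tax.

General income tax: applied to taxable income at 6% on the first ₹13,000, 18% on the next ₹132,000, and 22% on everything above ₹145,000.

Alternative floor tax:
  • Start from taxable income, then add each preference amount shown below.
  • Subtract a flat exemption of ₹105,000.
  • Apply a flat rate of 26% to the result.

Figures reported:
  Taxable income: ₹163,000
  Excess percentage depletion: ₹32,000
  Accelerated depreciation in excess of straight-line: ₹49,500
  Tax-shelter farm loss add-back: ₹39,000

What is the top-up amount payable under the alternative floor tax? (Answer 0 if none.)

₹17,910

General income tax:
  ₹13,000 × 6% = ₹780
  ₹132,000 × 18% = ₹23,760
  ₹18,000 × 22% = ₹3,960
  → ₹28,500

Alternative floor tax:
  Adjusted income: ₹163,000 + ₹32,000 + ₹49,500 + ₹39,000 = ₹283,500
  Less exemption ₹105,000 → base ₹178,500
  ₹178,500 × 26% = ₹46,410

Excess of alternative floor tax over general income tax: ₹46,410 − ₹28,500 = ₹17,910.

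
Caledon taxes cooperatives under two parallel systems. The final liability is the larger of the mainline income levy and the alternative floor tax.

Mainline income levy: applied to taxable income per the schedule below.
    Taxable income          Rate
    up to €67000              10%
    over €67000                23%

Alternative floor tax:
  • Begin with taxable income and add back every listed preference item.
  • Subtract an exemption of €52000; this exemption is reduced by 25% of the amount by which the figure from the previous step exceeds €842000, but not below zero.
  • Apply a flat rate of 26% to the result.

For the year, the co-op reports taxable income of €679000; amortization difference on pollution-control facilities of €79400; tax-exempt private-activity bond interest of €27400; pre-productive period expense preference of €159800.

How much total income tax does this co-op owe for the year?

€239070

Alternative floor tax:
  Adjusted income: €679000 + €79400 + €27400 + €159800 = €945600
  Exemption: €52000 − 25% × (€945600 − €842000) = €52000 − €25900 = €26100
  Base: €945600 − €26100 = €919500
  €919500 × 26% = €239070

Mainline income levy:
  €67000 × 10% = €6700
  €612000 × 23% = €140760
  → €147460

€239070 > €147460, so the alternative floor tax is the binding amount.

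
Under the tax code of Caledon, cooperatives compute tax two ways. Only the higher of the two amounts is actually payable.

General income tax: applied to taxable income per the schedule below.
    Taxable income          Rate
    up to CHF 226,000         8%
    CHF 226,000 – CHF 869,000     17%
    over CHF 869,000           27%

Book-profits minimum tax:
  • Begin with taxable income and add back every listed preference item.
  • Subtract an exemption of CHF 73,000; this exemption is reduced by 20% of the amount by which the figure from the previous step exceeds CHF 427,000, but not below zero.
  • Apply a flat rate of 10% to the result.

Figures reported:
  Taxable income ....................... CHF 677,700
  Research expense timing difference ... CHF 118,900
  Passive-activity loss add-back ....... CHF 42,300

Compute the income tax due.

Book-profits minimum tax:
  Adjusted income: CHF 677,700 + CHF 118,900 + CHF 42,300 = CHF 838,900
  Exemption: 20% × (CHF 838,900 − CHF 427,000) = CHF 82,380 ≥ CHF 73,000, so the exemption is fully phased out
  Base: CHF 838,900 − CHF 0 = CHF 838,900
  CHF 838,900 × 10% = CHF 83,890

General income tax:
  CHF 226,000 × 8% = CHF 18,080
  CHF 451,700 × 17% = CHF 76,789
  → CHF 94,869

CHF 94,869 > CHF 83,890, so the general income tax governs.

CHF 94,869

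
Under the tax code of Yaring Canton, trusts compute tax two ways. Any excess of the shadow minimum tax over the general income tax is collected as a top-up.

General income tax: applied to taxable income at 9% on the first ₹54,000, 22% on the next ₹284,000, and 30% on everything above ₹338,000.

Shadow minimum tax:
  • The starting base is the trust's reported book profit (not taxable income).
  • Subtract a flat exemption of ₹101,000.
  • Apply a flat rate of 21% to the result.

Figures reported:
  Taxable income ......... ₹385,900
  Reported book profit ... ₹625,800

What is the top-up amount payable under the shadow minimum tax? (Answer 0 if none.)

₹28,498

General income tax:
  ₹54,000 × 9% = ₹4,860
  ₹284,000 × 22% = ₹62,480
  ₹47,900 × 30% = ₹14,370
  → ₹81,710

Shadow minimum tax:
  Base (reported book profit): ₹625,800
  Less exemption ₹101,000 → base ₹524,800
  ₹524,800 × 21% = ₹110,208

Excess of shadow minimum tax over general income tax: ₹110,208 − ₹81,710 = ₹28,498.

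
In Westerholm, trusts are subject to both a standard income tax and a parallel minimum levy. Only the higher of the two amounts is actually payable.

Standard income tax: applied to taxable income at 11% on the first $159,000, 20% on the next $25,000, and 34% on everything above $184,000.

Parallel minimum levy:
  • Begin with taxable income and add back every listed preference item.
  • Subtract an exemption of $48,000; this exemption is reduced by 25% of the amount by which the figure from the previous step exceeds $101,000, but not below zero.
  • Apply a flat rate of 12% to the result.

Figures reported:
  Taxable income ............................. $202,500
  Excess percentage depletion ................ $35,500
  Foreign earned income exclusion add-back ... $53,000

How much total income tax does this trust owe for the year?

$34,860

Standard income tax:
  $159,000 × 11% = $17,490
  $25,000 × 20% = $5,000
  $18,500 × 34% = $6,290
  → $28,780

Parallel minimum levy:
  Adjusted income: $202,500 + $35,500 + $53,000 = $291,000
  Exemption: $48,000 − 25% × ($291,000 − $101,000) = $48,000 − $47,500 = $500
  Base: $291,000 − $500 = $290,500
  $290,500 × 12% = $34,860

$34,860 > $28,780, so the parallel minimum levy is the binding amount.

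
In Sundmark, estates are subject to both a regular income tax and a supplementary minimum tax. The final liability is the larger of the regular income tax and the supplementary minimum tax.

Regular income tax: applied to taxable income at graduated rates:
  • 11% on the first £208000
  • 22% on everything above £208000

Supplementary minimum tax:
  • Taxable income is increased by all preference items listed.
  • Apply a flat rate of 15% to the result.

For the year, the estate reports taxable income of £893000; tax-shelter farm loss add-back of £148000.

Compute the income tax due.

£173580

Regular income tax:
  £208000 × 11% = £22880
  £685000 × 22% = £150700
  → £173580

Supplementary minimum tax:
  Adjusted income: £893000 + £148000 = £1041000
  £1041000 × 15% = £156150

£173580 > £156150, so the regular income tax governs.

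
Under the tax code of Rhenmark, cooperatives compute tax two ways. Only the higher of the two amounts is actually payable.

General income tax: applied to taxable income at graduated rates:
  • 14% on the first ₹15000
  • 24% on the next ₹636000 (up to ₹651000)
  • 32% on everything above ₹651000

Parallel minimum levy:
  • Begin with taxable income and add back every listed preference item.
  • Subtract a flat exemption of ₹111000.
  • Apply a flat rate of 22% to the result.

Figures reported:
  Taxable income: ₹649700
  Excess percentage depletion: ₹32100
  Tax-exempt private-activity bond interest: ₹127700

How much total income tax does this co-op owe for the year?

Parallel minimum levy:
  Adjusted income: ₹649700 + ₹32100 + ₹127700 = ₹809500
  Less exemption ₹111000 → base ₹698500
  ₹698500 × 22% = ₹153670

General income tax:
  ₹15000 × 14% = ₹2100
  ₹634700 × 24% = ₹152328
  → ₹154428

₹154428 > ₹153670, so the general income tax governs.

₹154428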